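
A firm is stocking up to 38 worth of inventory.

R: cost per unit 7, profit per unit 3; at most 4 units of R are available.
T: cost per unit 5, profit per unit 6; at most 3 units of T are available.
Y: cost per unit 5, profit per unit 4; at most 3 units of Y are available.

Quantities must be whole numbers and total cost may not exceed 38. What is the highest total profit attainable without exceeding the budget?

T has the best ratio (6/5); taking only T gives at most 3×6 = 18 (stopped by the supply cap of 3).
Mixing does better — 1×R, 3×T, and 3×Y: cost 37 ≤ 38, profit 1·3 + 3·6 + 3·4 = 33.

33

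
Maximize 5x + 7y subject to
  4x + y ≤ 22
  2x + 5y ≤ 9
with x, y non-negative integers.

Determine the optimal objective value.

20

Relaxing integrality, the LP optimum is 22.50 at (x,y) = (4.5, 0), which is not an integer point.
(x,y)=(4,0): 4·4+1·0=16≤22, 2·4+5·0=8≤9, objective 20.
(x,y)=(3,0): 4·3+1·0=12≤22, 2·3+5·0=6≤9, objective 15.
Maximum is 20 at (x,y)=(4,0).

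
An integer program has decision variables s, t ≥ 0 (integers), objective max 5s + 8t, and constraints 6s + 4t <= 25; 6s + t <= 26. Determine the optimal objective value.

(s,t)=(0,6) is feasible, giving 48.
(s,t)=(0,5) is feasible, giving 40.
No feasible integer point exceeds 48.

48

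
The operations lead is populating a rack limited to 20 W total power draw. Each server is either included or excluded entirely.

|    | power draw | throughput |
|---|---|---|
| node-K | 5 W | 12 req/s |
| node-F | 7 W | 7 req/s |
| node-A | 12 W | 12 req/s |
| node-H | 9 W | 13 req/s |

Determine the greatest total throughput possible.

node-K + node-H: power draw 5 + 9 = 14 ≤ 20, throughput 12 + 13 = 25.
node-K + node-A: power draw 5 + 12 = 17 ≤ 20, throughput 12 + 12 = 24.
node-F + node-H: power draw 7 + 9 = 16 ≤ 20, throughput 7 + 13 = 20.
Best is node-K and node-H with total throughput 25.

25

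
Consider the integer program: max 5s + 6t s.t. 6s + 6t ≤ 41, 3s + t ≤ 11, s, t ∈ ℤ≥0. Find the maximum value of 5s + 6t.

(s,t)=(0,6): 6·0+6·6=36≤41, 3·0+1·6=6≤11, objective 36.
(s,t)=(1,5): 6·1+6·5=36≤41, 3·1+1·5=8≤11, objective 35.
No feasible integer point exceeds 36.

36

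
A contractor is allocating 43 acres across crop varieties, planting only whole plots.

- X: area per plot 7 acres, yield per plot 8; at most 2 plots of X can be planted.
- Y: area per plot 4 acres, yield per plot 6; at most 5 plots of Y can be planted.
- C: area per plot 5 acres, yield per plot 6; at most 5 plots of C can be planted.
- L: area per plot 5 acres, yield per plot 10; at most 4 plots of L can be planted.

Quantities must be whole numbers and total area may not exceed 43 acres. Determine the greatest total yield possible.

This is a bounded integer knapsack.
L has the best ratio (10/5); taking only L gives at most 4×10 = 40 (stopped by the supply cap of 4).
Mixing does better — 1×X, 4×Y, and 4×L: area 43 ≤ 43, yield 1·8 + 4·6 + 4·10 = 72.

72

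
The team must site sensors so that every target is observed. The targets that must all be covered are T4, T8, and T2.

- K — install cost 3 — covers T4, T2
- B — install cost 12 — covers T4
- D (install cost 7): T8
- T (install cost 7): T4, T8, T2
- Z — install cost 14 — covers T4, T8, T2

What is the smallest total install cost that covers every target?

7

T alone covers T4, T8, T2 — every target.
Total install cost: 7.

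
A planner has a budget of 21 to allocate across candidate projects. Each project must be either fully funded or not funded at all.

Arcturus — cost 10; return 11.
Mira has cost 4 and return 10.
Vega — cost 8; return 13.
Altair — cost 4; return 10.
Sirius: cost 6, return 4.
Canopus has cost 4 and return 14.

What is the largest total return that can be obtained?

47

Allowing fractional choices, the relaxed optimum would be about 48.1, but projects are indivisible.
Mira + Altair + Sirius + Canopus: cost 4 + 4 + 6 + 4 = 18 ≤ 21, return 10 + 10 + 4 + 14 = 38.
Mira + Vega + Altair + Canopus: cost 4 + 8 + 4 + 4 = 20 ≤ 21, return 10 + 13 + 10 + 14 = 47.
Mira + Vega + Canopus: cost 4 + 8 + 4 = 16 ≤ 21, return 10 + 13 + 14 = 37.
Best is Mira, Vega, Altair, and Canopus with total return 47.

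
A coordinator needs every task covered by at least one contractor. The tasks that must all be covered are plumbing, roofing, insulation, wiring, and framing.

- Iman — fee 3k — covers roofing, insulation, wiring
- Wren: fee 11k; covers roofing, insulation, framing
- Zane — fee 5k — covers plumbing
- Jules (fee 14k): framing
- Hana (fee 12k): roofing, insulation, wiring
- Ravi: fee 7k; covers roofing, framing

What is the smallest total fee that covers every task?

This is a weighted set-cover instance.
Choose Iman, Zane, and Ravi: together they cover plumbing, roofing, insulation, wiring, framing — every task.
Total fee: 3 + 5 + 7 = 15.
No cover costs less than 15.

15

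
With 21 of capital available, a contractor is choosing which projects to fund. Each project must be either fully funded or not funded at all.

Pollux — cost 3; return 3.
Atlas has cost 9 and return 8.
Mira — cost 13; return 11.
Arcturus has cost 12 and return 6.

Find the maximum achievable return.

Pollux + Mira: cost 3 + 13 = 16 ≤ 21, return 3 + 11 = 14.
Atlas + Arcturus: cost 9 + 12 = 21 ≤ 21, return 8 + 6 = 14.
The maximum return is 14; one optimal choice is Pollux and Mira.

14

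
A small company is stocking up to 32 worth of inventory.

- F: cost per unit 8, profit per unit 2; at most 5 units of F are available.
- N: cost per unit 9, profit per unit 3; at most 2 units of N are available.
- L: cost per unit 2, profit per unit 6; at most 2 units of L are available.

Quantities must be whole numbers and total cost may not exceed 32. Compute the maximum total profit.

20

L has the best ratio (6/2); taking only L gives at most 2×6 = 12 (stopped by the supply cap of 2).
Mixing does better — 1×F, 2×N, and 2×L: cost 30 ≤ 32, profit 1·2 + 2·3 + 2·6 = 20.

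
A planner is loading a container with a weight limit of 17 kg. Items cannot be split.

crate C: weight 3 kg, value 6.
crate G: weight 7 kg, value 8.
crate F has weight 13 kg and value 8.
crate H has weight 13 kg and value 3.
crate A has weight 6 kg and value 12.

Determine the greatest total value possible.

26

This is a 0-1 knapsack instance.
Take crate C, crate G, and crate A: weight 3 + 7 + 6 = 16 ≤ 17, value 6 + 8 + 12 = 26.
No other feasible combination does better.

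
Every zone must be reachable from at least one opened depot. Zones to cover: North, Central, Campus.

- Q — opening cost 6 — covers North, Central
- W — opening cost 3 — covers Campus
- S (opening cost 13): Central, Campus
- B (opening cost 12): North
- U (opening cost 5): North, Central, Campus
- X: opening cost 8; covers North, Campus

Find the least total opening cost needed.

5

U alone covers North, Central, Campus — every zone.
Total opening cost: 5.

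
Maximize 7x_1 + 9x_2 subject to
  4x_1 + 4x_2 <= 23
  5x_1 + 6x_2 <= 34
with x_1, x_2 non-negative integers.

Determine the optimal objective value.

45

The continuous relaxation peaks at (0, 5.67) with value 51.00; rounding to a feasible lattice point costs some objective.
(x_1,x_2)=(0,5): 4·0+4·5=20≤23, 5·0+6·5=30≤34, objective 45.
(x_1,x_2)=(1,4): 4·1+4·4=20≤23, 5·1+6·4=29≤34, objective 43.
(x_1,x_2)=(0,4): 4·0+4·4=16≤23, 5·0+6·4=24≤34, objective 36.
No feasible integer point exceeds 45.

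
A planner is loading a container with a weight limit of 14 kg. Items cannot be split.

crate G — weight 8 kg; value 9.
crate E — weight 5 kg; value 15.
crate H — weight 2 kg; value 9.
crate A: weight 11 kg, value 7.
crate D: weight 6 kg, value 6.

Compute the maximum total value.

30

Take crate E, crate H, and crate D: weight 5 + 2 + 6 = 13 ≤ 14, value 15 + 9 + 6 = 30.
No other feasible combination does better.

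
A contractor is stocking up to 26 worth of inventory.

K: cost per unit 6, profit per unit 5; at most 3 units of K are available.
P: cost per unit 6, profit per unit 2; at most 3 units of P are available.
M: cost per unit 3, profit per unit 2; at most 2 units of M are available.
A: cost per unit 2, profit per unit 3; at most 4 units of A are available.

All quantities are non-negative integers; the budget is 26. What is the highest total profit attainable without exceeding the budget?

27

2×K, 2×M, and 4×A: cost 26 ≤ 26, profit 2·5 + 2·2 + 4·3 = 26.
3×K and 4×A: cost 26 ≤ 26, profit 3·5 + 4·3 = 27.
Best is 27.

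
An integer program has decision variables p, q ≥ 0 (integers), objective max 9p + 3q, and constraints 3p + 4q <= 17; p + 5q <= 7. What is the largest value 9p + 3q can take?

(p,q)=(5,0) is feasible, giving 45.
(p,q)=(4,0) is feasible, giving 36.
No feasible integer point exceeds 45.

45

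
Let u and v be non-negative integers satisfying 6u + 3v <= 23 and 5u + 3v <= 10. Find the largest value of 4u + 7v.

(u,v)=(0,3): 6·0+3·3=9≤23, 5·0+3·3=9≤10, objective 21.
(u,v)=(0,2): 6·0+3·2=6≤23, 5·0+3·2=6≤10, objective 14.
Maximum is 21 at (u,v)=(0,3).

21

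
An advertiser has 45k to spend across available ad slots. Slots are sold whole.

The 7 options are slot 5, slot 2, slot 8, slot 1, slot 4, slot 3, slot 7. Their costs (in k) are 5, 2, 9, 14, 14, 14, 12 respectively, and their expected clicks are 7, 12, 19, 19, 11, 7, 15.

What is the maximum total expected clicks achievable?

72

Take slot 5, slot 2, slot 8, slot 1, and slot 7: cost 5 + 2 + 9 + 14 + 12 = 42 ≤ 45, expected clicks 7 + 12 + 19 + 19 + 15 = 72.
No other feasible combination does better.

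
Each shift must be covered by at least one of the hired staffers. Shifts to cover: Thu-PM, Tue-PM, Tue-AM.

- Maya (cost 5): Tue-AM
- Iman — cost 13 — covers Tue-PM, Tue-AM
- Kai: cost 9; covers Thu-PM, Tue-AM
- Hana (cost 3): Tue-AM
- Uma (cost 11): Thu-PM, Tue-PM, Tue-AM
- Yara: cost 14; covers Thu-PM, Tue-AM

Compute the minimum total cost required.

11

The greedy cost-per-new-shift heuristic would pick Hana and Uma for 14, but a cheaper cover exists.
Uma alone covers Thu-PM, Tue-PM, Tue-AM — every shift.
Total cost: 11.
No cover costs less than 11.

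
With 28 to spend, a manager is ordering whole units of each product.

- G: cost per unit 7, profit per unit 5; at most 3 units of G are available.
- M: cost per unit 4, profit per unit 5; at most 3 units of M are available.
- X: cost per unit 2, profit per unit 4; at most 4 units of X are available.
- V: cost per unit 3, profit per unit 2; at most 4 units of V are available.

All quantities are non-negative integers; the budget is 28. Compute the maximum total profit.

3×M, 4×X, and 2×V: cost 26 ≤ 28, profit 3·5 + 4·4 + 2·2 = 35.
1×G, 3×M, and 4×X: cost 27 ≤ 28, profit 1·5 + 3·5 + 4·4 = 36.
Best is 36.

36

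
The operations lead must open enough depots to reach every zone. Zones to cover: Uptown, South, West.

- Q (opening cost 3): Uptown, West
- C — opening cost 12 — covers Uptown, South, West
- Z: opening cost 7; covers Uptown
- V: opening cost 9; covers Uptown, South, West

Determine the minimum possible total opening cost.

9

The greedy cost-per-new-zone heuristic would pick Q and V for 12, but a cheaper cover exists.
V alone covers Uptown, South, West — every zone.
Total opening cost: 9.
No cover costs less than 9.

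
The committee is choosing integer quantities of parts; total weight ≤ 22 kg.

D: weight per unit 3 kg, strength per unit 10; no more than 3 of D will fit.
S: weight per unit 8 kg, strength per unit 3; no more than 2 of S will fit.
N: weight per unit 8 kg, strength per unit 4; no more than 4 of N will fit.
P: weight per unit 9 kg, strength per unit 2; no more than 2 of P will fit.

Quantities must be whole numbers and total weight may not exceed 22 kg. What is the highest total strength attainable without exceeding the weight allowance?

34

This is a bounded integer knapsack.
D has the best ratio (10/3); taking only D gives at most 3×10 = 30 (stopped by the supply cap of 3).
Mixing does better — 3×D and 1×N: weight 17 ≤ 22, strength 3·10 + 1·4 = 34.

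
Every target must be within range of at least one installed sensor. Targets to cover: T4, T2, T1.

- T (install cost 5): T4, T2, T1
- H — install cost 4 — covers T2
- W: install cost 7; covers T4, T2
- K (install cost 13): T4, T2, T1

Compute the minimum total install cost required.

T alone covers T4, T2, T1 — every target.
Total install cost: 5.
No cover costs less than 5.

5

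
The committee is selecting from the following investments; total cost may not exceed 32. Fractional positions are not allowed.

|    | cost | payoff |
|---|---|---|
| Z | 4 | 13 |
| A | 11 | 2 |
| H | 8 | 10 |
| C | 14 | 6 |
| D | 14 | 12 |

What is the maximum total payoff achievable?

35

This is a 0-1 knapsack instance.
Allowing fractional choices, the relaxed optimum would be about 37.6, but investments are indivisible.
Z + H + D: cost 4 + 8 + 14 = 26 ≤ 32, payoff 13 + 10 + 12 = 35.
Z + C + D: cost 4 + 14 + 14 = 32 ≤ 32, payoff 13 + 6 + 12 = 31.
Z + H + C: cost 4 + 8 + 14 = 26 ≤ 32, payoff 13 + 10 + 6 = 29.
Best is Z, H, and D with total payoff 35.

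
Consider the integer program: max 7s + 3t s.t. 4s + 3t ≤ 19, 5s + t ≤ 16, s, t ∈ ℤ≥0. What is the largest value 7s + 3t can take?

24

The continuous relaxation peaks at (2.64, 2.82) with value 26.91; rounding to a feasible lattice point costs some objective.
(s,t)=(3,1): 4·3+3·1=15≤19, 5·3+1·1=16≤16, objective 24.
(s,t)=(2,3): 4·2+3·3=17≤19, 5·2+1·3=13≤16, objective 23.
(s,t)=(3,0): 4·3+3·0=12≤19, 5·3+1·0=15≤16, objective 21.
The best lattice point is (3,1), giving 24.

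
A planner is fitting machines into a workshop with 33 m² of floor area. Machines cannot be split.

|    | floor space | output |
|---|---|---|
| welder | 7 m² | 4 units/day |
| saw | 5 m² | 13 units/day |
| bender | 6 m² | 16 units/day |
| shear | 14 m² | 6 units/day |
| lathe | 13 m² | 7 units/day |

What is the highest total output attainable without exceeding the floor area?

40

welder + saw + bender + shear: floor space 7 + 5 + 6 + 14 = 32 ≤ 33, output 4 + 13 + 16 + 6 = 39.
welder + saw + bender + lathe: floor space 7 + 5 + 6 + 13 = 31 ≤ 33, output 4 + 13 + 16 + 7 = 40.
Best is welder, saw, bender, and lathe with total output 40.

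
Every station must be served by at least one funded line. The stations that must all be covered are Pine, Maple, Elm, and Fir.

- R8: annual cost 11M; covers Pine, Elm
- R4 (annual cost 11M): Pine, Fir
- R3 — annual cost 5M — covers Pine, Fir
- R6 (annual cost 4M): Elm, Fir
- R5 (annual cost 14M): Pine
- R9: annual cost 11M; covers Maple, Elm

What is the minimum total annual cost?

16

Choose R3 and R9: together they cover Pine, Maple, Elm, Fir — every station.
Total annual cost: 5 + 11 = 16.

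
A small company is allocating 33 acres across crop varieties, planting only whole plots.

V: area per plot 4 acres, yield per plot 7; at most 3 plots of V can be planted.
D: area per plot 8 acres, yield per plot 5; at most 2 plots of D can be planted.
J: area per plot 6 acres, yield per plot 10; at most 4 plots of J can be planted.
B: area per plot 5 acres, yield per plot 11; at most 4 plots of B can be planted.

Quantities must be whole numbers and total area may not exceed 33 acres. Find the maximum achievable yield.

65

3×V and 4×B: area 32 ≤ 33, yield 3·7 + 4·11 = 65.
2×J and 4×B: area 32 ≤ 33, yield 2·10 + 4·11 = 64.
Best is 65.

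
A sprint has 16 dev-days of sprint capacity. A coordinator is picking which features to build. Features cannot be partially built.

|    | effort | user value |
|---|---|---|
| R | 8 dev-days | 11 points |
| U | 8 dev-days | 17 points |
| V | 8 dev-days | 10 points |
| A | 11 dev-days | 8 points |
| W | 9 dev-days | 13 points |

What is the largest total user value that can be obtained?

Allowing fractional choices, the relaxed optimum would be about 28.6, but features are indivisible.
U + V: effort 8 + 8 = 16 ≤ 16, user value 17 + 10 = 27.
R + U: effort 8 + 8 = 16 ≤ 16, user value 11 + 17 = 28.
Best is R and U with total user value 28.

28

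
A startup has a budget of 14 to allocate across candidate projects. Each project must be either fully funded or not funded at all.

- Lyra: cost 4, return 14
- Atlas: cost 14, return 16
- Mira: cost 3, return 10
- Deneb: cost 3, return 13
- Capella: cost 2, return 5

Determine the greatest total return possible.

42

Lyra + Mira + Deneb + Capella: cost 4 + 3 + 3 + 2 = 12 ≤ 14, return 14 + 10 + 13 + 5 = 42.
Lyra + Mira + Deneb: cost 4 + 3 + 3 = 10 ≤ 14, return 14 + 10 + 13 = 37.
Best is Lyra, Mira, Deneb, and Capella with total return 42.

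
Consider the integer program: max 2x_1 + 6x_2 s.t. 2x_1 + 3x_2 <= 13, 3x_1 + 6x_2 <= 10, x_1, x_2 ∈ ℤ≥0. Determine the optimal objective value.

8

(x_1,x_2)=(1,1): 2·1+3·1=5≤13, 3·1+6·1=9≤10, objective 8.
(x_1,x_2)=(0,1): 2·0+3·1=3≤13, 3·0+6·1=6≤10, objective 6.
(x_1,x_2)=(2,0): 2·2+3·0=4≤13, 3·2+6·0=6≤10, objective 4.
The best lattice point is (1,1), giving 8.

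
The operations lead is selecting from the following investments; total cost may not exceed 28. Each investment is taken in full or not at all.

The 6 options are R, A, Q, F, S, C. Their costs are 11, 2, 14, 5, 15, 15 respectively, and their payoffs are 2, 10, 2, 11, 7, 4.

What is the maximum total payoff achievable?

28

Take A, F, and S: cost 2 + 5 + 15 = 22 ≤ 28, payoff 10 + 11 + 7 = 28.
No other feasible combination does better.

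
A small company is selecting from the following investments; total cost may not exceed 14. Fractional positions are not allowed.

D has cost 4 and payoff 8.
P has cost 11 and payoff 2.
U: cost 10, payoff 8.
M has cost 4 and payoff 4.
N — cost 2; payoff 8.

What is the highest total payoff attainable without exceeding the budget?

D + M + N: cost 4 + 4 + 2 = 10 ≤ 14, payoff 8 + 4 + 8 = 20.
D + N: cost 4 + 2 = 6 ≤ 14, payoff 8 + 8 = 16.
Best is D, M, and N with total payoff 20.

20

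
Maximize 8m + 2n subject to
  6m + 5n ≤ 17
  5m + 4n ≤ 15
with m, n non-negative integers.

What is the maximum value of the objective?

18

(m,n)=(2,1): 6·2+5·1=17≤17, 5·2+4·1=14≤15, objective 18.
(m,n)=(2,0): 6·2+5·0=12≤17, 5·2+4·0=10≤15, objective 16.
(m,n)=(1,2): 6·1+5·2=16≤17, 5·1+4·2=13≤15, objective 12.
(m,n)=(1,1): 6·1+5·1=11≤17, 5·1+4·1=9≤15, objective 10.
No feasible integer point exceeds 18.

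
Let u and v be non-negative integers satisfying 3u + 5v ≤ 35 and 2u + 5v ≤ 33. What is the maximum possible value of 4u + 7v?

48

Relaxing integrality, the LP optimum is 48.60 at (u,v) = (2, 5.8), which is not an integer point.
(u,v)=(5,4): 3·5+5·4=35≤35, 2·5+5·4=30≤33, objective 48.
(u,v)=(3,5): 3·3+5·5=34≤35, 2·3+5·5=31≤33, objective 47.
(u,v)=(1,6): 3·1+5·6=33≤35, 2·1+5·6=32≤33, objective 46.
Maximum is 48 at (u,v)=(5,4).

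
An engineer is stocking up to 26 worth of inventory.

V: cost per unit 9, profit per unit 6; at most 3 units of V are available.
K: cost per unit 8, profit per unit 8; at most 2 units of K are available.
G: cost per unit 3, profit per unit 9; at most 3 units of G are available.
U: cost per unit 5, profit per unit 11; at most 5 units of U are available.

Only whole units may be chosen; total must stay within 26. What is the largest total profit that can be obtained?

G has the best ratio (9/3); taking only G gives at most 3×9 = 27 (stopped by the supply cap of 3).
Mixing does better — 2×G and 4×U: cost 26 ≤ 26, profit 2·9 + 4·11 = 62.

62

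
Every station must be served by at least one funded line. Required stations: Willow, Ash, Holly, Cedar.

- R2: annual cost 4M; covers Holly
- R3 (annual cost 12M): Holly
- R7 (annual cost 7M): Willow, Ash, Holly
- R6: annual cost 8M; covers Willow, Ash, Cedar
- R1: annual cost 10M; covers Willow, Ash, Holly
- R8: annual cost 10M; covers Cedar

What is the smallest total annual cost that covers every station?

12

Choose R2 and R6: together they cover Willow, Ash, Holly, Cedar — every station.
Total annual cost: 4 + 8 = 12.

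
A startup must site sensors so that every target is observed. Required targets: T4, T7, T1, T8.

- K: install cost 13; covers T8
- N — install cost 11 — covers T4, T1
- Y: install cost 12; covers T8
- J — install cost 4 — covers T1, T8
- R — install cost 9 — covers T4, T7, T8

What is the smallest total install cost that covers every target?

13

Choose J and R: together they cover T4, T7, T1, T8 — every target.
Total install cost: 4 + 9 = 13.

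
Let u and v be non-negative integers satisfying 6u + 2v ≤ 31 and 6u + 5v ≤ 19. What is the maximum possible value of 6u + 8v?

(u,v)=(0,3) is feasible, giving 24.
(u,v)=(1,2) is feasible, giving 22.
The best lattice point is (0,3), giving 24.

24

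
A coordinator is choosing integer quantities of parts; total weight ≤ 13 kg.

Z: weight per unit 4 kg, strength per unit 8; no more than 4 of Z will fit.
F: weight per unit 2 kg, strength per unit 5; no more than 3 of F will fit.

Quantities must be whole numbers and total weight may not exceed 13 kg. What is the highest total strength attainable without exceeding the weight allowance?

Take 2×Z and 2×F: weight 12 ≤ 13, strength 2·8 + 2·5 = 26.
No other integer combination yields more.

26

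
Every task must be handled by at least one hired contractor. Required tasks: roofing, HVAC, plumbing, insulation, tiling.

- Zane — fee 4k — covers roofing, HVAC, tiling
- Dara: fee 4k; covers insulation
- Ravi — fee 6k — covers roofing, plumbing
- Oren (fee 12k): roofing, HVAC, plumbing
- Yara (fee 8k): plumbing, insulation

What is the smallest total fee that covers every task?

This is an integer covering problem.
The greedy cost-per-new-task heuristic would pick Zane, Dara, and Ravi for 14, but a cheaper cover exists.
Choose Zane and Yara: together they cover roofing, HVAC, plumbing, insulation, tiling — every task.
Total fee: 4 + 8 = 12.
No cover costs less than 12.

12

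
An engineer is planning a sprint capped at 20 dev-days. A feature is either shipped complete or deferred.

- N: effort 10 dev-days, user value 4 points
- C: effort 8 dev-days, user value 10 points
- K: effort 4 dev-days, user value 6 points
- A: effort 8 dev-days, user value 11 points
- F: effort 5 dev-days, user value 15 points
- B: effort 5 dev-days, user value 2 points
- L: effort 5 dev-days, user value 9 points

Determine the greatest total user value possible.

35

Allowing fractional choices, the relaxed optimum would be about 38.2, but features are indivisible.
A + F + L: effort 8 + 5 + 5 = 18 ≤ 20, user value 11 + 15 + 9 = 35.
K + A + F: effort 4 + 8 + 5 = 17 ≤ 20, user value 6 + 11 + 15 = 32.
C + F + L: effort 8 + 5 + 5 = 18 ≤ 20, user value 10 + 15 + 9 = 34.
Best is A, F, and L with total user value 35.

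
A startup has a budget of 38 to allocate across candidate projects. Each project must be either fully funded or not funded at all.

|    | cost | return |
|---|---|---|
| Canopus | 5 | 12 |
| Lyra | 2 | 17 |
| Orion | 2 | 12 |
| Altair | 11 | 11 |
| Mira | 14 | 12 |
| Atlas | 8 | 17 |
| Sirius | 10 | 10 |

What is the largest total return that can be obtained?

Canopus + Lyra + Orion + Mira + Atlas: cost 5 + 2 + 2 + 14 + 8 = 31 ≤ 38, return 12 + 17 + 12 + 12 + 17 = 70.
Canopus + Lyra + Orion + Altair + Atlas + Sirius: cost 5 + 2 + 2 + 11 + 8 + 10 = 38 ≤ 38, return 12 + 17 + 12 + 11 + 17 + 10 = 79.
Canopus + Lyra + Orion + Altair + Atlas: cost 5 + 2 + 2 + 11 + 8 = 28 ≤ 38, return 12 + 17 + 12 + 11 + 17 = 69.
Best is Canopus, Lyra, Orion, Altair, Atlas, and Sirius with total return 79.

79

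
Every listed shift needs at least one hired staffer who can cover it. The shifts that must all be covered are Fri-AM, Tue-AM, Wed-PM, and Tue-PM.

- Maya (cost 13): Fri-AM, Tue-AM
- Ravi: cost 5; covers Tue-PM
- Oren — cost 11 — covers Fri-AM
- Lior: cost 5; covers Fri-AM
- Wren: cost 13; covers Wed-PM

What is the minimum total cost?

31

The greedy cost-per-new-shift heuristic would pick Ravi, Lior, Maya, and Wren for 36, but a cheaper cover exists.
Choose Maya, Ravi, and Wren: together they cover Fri-AM, Tue-AM, Wed-PM, Tue-PM — every shift.
Total cost: 13 + 5 + 13 = 31.
No cover costs less than 31.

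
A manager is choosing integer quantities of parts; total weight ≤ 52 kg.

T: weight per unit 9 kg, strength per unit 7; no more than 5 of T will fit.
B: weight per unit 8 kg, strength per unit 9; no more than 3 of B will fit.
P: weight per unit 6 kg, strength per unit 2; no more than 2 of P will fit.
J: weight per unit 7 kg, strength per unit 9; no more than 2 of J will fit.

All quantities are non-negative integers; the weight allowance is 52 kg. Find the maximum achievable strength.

This is a bounded integer knapsack.
J has the best ratio (9/7); taking only J gives at most 2×9 = 18 (stopped by the supply cap of 2).
Mixing does better — 1×T, 3×B, and 2×J: weight 47 ≤ 52, strength 1·7 + 3·9 + 2·9 = 52.

52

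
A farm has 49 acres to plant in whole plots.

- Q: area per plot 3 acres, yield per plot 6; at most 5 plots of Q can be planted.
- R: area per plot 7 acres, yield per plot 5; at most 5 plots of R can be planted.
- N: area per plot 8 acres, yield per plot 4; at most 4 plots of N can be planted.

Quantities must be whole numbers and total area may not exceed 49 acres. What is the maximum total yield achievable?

5×Q and 4×R: area 43 ≤ 49, yield 5·6 + 4·5 = 50.
4×Q and 5×R: area 47 ≤ 49, yield 4·6 + 5·5 = 49.
Best is 50.

50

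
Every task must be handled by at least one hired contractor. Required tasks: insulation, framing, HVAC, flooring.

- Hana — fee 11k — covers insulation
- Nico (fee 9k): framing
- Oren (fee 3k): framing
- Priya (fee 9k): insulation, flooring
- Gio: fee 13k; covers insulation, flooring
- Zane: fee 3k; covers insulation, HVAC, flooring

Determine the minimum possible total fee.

This is an integer covering problem.
Choose Oren and Zane: together they cover insulation, framing, HVAC, flooring — every task.
Total fee: 3 + 3 = 6.
No cover costs less than 6.

6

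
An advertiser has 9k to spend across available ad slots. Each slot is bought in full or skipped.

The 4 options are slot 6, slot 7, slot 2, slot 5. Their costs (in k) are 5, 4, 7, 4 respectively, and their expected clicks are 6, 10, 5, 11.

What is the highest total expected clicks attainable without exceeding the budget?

Take slot 7 and slot 5: cost 4 + 4 = 8 ≤ 9, expected clicks 10 + 11 = 21.
No other feasible combination does better.

21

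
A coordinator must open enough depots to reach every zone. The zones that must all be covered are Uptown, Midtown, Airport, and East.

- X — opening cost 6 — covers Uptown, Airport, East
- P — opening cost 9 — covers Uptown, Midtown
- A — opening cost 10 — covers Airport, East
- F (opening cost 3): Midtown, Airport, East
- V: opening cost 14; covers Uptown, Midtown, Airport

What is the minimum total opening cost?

9

This is a weighted set-cover instance.
Choose X and F: together they cover Uptown, Midtown, Airport, East — every zone.
Total opening cost: 6 + 3 = 9.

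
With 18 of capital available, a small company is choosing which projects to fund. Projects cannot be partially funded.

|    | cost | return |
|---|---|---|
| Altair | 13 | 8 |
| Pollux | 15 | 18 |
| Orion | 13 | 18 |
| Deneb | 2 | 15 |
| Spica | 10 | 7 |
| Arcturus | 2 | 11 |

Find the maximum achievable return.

44

This is a 0-1 knapsack instance.
Altair + Deneb + Arcturus: cost 13 + 2 + 2 = 17 ≤ 18, return 8 + 15 + 11 = 34.
Orion + Deneb + Arcturus: cost 13 + 2 + 2 = 17 ≤ 18, return 18 + 15 + 11 = 44.
Best is Orion, Deneb, and Arcturus with total return 44.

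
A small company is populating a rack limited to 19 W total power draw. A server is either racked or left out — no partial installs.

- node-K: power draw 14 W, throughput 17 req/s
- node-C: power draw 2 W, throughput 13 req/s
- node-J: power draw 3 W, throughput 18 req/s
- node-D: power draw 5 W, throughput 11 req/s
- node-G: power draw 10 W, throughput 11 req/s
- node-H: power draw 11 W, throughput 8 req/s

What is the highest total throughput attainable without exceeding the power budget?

48

Treat it as a binary knapsack problem.
Allowing fractional choices, the relaxed optimum would be about 52.9, but servers are indivisible.
node-K + node-C + node-J: power draw 14 + 2 + 3 = 19 ≤ 19, throughput 17 + 13 + 18 = 48.
node-C + node-J + node-D: power draw 2 + 3 + 5 = 10 ≤ 19, throughput 13 + 18 + 11 = 42.
Best is node-K, node-C, and node-J with total throughput 48.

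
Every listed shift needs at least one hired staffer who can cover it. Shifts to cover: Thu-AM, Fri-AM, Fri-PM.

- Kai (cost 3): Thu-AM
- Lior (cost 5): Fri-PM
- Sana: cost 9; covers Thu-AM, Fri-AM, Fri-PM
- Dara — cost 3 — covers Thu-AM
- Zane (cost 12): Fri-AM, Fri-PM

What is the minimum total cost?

This is an integer covering problem.
The greedy cost-per-new-shift heuristic would pick Kai and Sana for 12, but a cheaper cover exists.
Sana alone covers Thu-AM, Fri-AM, Fri-PM — every shift.
Total cost: 9.
No cover costs less than 9.

9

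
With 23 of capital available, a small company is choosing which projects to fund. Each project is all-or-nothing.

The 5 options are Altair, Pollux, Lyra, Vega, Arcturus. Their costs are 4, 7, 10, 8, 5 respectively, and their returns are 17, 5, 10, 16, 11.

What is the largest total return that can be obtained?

44

This is an integer program with binary decision variables.
Allowing fractional choices, the relaxed optimum would be about 50.0, but projects are indivisible.
Altair + Vega + Arcturus: cost 4 + 8 + 5 = 17 ≤ 23, return 17 + 16 + 11 = 44.
Altair + Lyra + Vega: cost 4 + 10 + 8 = 22 ≤ 23, return 17 + 10 + 16 = 43.
Best is Altair, Vega, and Arcturus with total return 44.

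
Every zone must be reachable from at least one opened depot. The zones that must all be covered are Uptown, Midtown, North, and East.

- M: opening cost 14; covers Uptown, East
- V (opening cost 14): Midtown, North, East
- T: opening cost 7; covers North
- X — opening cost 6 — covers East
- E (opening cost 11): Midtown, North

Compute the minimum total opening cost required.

This is a weighted set-cover instance.
The greedy cost-per-new-zone heuristic would pick V and M for 28, but a cheaper cover exists.
Choose M and E: together they cover Uptown, Midtown, North, East — every zone.
Total opening cost: 14 + 11 = 25.
No cover costs less than 25.

25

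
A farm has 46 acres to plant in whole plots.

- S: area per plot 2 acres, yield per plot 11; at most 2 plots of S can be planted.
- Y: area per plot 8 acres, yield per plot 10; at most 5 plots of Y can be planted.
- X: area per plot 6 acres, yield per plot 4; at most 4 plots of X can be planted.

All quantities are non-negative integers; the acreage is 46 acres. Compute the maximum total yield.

S has the best ratio (11/2); taking only S gives at most 2×11 = 22 (stopped by the supply cap of 2).
Mixing does better — 2×S and 5×Y: area 44 ≤ 46, yield 2·11 + 5·10 = 72.

72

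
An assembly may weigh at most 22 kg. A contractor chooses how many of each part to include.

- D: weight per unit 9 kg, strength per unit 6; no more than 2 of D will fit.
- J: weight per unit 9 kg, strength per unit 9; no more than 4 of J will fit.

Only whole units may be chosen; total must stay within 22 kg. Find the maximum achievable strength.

2×J: weight 18 ≤ 22, strength 2·9 = 18.
1×D and 1×J: weight 18 ≤ 22, strength 1·6 + 1·9 = 15.
Best is 18.

18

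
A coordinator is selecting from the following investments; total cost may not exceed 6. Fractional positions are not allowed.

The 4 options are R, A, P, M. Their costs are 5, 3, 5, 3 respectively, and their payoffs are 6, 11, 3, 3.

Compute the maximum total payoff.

Take A and M: cost 3 + 3 = 6 ≤ 6, payoff 11 + 3 = 14.
No other feasible combination does better.

14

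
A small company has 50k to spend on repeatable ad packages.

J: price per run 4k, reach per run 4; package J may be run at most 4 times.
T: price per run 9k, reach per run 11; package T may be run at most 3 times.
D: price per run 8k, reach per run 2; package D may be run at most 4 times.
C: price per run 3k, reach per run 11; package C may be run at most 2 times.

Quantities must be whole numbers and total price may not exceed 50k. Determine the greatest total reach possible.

71

C has the best ratio (11/3); taking only C gives at most 2×11 = 22 (stopped by the supply cap of 2).
Mixing does better — 4×J, 3×T, and 2×C: price 49 ≤ 50, reach 4·4 + 3·11 + 2·11 = 71.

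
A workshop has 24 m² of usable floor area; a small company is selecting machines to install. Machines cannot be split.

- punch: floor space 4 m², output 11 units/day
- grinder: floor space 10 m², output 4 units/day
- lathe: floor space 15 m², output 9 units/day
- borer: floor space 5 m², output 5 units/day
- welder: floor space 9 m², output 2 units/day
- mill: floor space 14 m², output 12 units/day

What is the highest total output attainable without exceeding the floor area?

This is a 0-1 knapsack instance.
Allowing fractional choices, the relaxed optimum would be about 28.6, but machines are indivisible.
punch + mill: floor space 4 + 14 = 18 ≤ 24, output 11 + 12 = 23.
punch + borer + mill: floor space 4 + 5 + 14 = 23 ≤ 24, output 11 + 5 + 12 = 28.
punch + lathe + borer: floor space 4 + 15 + 5 = 24 ≤ 24, output 11 + 9 + 5 = 25.
Best is punch, borer, and mill with total output 28.

28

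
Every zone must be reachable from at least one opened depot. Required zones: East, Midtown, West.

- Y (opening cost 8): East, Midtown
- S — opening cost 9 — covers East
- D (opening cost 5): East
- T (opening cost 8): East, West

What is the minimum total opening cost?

Choose Y and T: together they cover East, Midtown, West — every zone.
Total opening cost: 8 + 8 = 16.

16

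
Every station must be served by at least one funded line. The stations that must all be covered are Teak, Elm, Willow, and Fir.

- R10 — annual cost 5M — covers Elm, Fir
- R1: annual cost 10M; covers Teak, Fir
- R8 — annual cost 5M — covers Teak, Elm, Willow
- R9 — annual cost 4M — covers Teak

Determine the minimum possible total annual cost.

10

Choose R10 and R8: together they cover Teak, Elm, Willow, Fir — every station.
Total annual cost: 5 + 5 = 10.
No cover costs less than 10.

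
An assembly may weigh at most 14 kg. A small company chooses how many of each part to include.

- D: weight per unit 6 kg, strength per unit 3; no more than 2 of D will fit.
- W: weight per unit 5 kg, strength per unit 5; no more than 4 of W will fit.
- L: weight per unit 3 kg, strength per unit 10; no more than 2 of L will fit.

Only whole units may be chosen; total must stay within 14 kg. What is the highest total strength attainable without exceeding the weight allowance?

This is a bounded integer knapsack.
1×W and 2×L: weight 11 ≤ 14, strength 1·5 + 2·10 = 25.
1×D and 2×L: weight 12 ≤ 14, strength 1·3 + 2·10 = 23.
Best is 25.

25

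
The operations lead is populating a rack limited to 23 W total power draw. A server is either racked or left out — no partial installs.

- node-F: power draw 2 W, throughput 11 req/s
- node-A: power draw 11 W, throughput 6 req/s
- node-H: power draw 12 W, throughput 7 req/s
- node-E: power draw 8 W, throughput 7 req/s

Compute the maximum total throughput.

node-F + node-H + node-E: power draw 2 + 12 + 8 = 22 ≤ 23, throughput 11 + 7 + 7 = 25.
node-F + node-E: power draw 2 + 8 = 10 ≤ 23, throughput 11 + 7 = 18.
node-F + node-A + node-E: power draw 2 + 11 + 8 = 21 ≤ 23, throughput 11 + 6 + 7 = 24.
Best is node-F, node-H, and node-E with total throughput 25.

25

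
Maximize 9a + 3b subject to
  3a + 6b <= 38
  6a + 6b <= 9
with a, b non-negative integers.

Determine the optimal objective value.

The continuous relaxation peaks at (1.5, 0) with value 13.50; rounding to a feasible lattice point costs some objective.
(a,b)=(1,0): 3·1+6·0=3≤38, 6·1+6·0=6≤9, objective 9.
(a,b)=(0,1): 3·0+6·1=6≤38, 6·0+6·1=6≤9, objective 3.
(a,b)=(0,0): 3·0+6·0=0≤38, 6·0+6·0=0≤9, objective 0.
Maximum is 9 at (a,b)=(1,0).

9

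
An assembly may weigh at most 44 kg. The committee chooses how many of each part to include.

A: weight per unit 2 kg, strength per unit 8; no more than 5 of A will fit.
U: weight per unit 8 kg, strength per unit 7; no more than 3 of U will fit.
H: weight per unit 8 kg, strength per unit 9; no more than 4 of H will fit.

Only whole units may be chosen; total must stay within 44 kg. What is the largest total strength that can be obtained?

A has the best ratio (8/2); taking only A gives at most 5×8 = 40 (stopped by the supply cap of 5).
Mixing does better — 5×A and 4×H: weight 42 ≤ 44, strength 5·8 + 4·9 = 76.

76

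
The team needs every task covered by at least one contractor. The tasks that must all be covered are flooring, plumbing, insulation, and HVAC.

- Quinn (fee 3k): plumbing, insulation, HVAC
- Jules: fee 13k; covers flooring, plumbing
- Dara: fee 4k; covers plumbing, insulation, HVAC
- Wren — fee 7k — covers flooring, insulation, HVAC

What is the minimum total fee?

Choose Quinn and Wren: together they cover flooring, plumbing, insulation, HVAC — every task.
Total fee: 3 + 7 = 10.
No cover costs less than 10.

10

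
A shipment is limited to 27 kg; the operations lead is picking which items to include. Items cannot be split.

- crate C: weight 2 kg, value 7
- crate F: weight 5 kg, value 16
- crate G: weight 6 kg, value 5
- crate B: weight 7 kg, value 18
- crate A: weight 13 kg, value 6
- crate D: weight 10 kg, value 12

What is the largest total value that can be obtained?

53

Allowing fractional choices, the relaxed optimum would be about 55.5, but items are indivisible.
crate C + crate F + crate B + crate D: weight 2 + 5 + 7 + 10 = 24 ≤ 27, value 7 + 16 + 18 + 12 = 53.
crate C + crate F + crate G + crate B: weight 2 + 5 + 6 + 7 = 20 ≤ 27, value 7 + 16 + 5 + 18 = 46.
crate C + crate F + crate B + crate A: weight 2 + 5 + 7 + 13 = 27 ≤ 27, value 7 + 16 + 18 + 6 = 47.
Best is crate C, crate F, crate B, and crate D with total value 53.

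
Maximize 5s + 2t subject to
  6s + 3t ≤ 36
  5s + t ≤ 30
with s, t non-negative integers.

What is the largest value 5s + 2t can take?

30

(s,t)=(6,0): 6·6+3·0=36≤36, 5·6+1·0=30≤30, objective 30.
(s,t)=(5,1): 6·5+3·1=33≤36, 5·5+1·1=26≤30, objective 27.
(s,t)=(5,0): 6·5+3·0=30≤36, 5·5+1·0=25≤30, objective 25.
Maximum is 30 at (s,t)=(6,0).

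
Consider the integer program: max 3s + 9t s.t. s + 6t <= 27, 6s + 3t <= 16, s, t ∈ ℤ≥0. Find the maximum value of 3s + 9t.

Relaxing integrality, the LP optimum is 41.18 at (s,t) = (0.455, 4.42), which is not an integer point.
(s,t)=(0,4) is feasible, giving 36.
(s,t)=(1,3) is feasible, giving 30.
No feasible integer point exceeds 36.

36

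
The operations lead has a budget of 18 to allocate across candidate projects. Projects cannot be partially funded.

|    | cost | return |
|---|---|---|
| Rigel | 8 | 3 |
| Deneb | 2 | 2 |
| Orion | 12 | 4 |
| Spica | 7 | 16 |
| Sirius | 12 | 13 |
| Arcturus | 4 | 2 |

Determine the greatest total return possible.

21

Rigel + Spica: cost 8 + 7 = 15 ≤ 18, return 3 + 16 = 19.
Rigel + Deneb + Spica: cost 8 + 2 + 7 = 17 ≤ 18, return 3 + 2 + 16 = 21.
Deneb + Spica + Arcturus: cost 2 + 7 + 4 = 13 ≤ 18, return 2 + 16 + 2 = 20.
Best is Rigel, Deneb, and Spica with total return 21.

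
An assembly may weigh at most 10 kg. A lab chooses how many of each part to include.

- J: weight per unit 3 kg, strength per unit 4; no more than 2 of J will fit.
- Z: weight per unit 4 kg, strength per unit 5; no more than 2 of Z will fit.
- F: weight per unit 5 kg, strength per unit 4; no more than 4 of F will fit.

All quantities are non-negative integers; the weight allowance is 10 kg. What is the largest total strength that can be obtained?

J has the best ratio (4/3); taking only J gives at most 2×4 = 8 (stopped by the supply cap of 2).
Mixing does better — 2×J and 1×Z: weight 10 ≤ 10, strength 2·4 + 1·5 = 13.

13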